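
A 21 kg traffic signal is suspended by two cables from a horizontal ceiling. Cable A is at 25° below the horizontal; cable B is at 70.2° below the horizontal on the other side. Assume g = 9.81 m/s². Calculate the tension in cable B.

T_B ≈ 187 N

Weight W = 21 × 9.81 = 206 N acts straight down.
Horizontal: T_A cos 25° = T_B cos 70.2°  →  T_A = 0.3738 T_B.
Vertical: T_A sin 25° + T_B sin 70.2° = 206.
Substituting the horizontal relation into the vertical equation gives 1.099 T_B = 206, so T_B = 187.5 N.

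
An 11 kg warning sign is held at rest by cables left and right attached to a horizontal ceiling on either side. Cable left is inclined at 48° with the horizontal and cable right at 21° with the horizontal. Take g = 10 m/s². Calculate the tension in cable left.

Weight W = 11 × 10 = 110 N acts straight down.
Horizontal: T_left cos 48° = T_right cos 21°  →  T_right = 0.7167 T_left.
Vertical: T_left sin 48° + T_right sin 21° = 110.
Substituting the horizontal relation into the vertical equation gives 1 T_left = 110, so T_left = 110 N.

T_left ≈ 110 N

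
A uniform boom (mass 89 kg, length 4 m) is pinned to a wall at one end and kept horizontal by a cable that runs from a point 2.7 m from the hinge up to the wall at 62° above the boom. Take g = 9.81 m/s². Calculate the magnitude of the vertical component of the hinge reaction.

|H_y| ≈ 226 N

Take torques about the hinge: T sin 62° · 2.7 = 89×9.81×2 = 1746.2 N·m.
So T = 1746.2 / (0.8829 × 2.7) = 732.47 N.
ΣF_y = 0: H_y = (89×9.81) − T sin 62° = 873.09 − 646.73 = 226.36 N.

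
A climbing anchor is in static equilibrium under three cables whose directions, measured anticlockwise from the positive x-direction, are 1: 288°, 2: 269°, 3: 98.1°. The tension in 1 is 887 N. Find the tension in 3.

Resolve: ΣF_x = 887 cos 288° + T_2 cos 269° + T_3 cos 98.1° = 0.
        ΣF_y = 887 sin 288° + T_2 sin 269° + T_3 sin 98.1° = 0.
The known terms sum to (274.1, -843.6) N, so -0.0175 T_2 − 0.1409 T_3 = -274.1 and -0.9998 T_2 + 0.9900 T_3 = 843.6.
Solving simultaneously: T_2 = 964.2 N, T_3 = 1826 N.

T_3 ≈ 1830 N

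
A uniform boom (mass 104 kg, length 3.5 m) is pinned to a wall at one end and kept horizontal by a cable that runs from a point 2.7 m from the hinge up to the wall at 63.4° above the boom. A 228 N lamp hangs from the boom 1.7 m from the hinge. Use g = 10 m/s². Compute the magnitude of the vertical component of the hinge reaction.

Take torques about the hinge: T sin 63.4° · 2.7 = 104×10×1.75 + 228×1.7 = 2207.6 N·m.
So T = 2207.6 / (0.8942 × 2.7) = 914.42 N.
ΣF_y = 0: H_y = (104×10 + 228) − T sin 63.4° = 1268 − 817.63 = 450.37 N.

|H_y| ≈ 450 N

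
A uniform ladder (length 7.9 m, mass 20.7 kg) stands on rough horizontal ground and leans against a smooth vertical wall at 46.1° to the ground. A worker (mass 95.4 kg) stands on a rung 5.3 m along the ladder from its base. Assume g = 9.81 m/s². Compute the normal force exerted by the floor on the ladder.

N_floor ≈ 1140 N

ΣF_y = 0: N_floor = 20.7×9.81 + 95.4×9.81 = 1138.9 N.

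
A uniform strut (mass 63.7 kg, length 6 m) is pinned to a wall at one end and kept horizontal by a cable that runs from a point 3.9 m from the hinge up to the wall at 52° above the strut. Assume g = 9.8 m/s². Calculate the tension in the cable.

T ≈ 609 N

Take torques about the hinge: T sin 52° · 3.9 = 63.7×9.8×3 = 1872.8 N·m.
So T = 1872.8 / (0.7880 × 3.9) = 609.38 N.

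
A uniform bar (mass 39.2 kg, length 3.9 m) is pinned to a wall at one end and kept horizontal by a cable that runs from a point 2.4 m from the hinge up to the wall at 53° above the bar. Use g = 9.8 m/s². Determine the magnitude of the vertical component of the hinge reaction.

|H_y| ≈ 72 N

Take torques about the hinge: T sin 53° · 2.4 = 39.2×9.8×1.95 = 749.11 N·m.
So T = 749.11 / (0.7986 × 2.4) = 390.83 N.
ΣF_y = 0: H_y = (39.2×9.8) − T sin 53° = 384.16 − 312.13 = 72.03 N.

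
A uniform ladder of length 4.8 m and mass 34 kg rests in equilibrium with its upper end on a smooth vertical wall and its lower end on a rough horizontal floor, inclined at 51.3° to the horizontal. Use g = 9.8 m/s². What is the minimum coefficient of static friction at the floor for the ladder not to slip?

μ_min ≈ 0.401

ΣF_y = 0: N_floor = 34×9.8 = 333.2 N.
Torques about the foot: N_wall · 4.8 sin 51.3° = 34×9.8×2.4 cos 51.3° → N_wall = 133.47 N.
ΣF_x = 0: f_floor = N_wall = 133.47 N.
μ_min = f_floor / N_floor = 133.47 / 333.2 = 0.4006.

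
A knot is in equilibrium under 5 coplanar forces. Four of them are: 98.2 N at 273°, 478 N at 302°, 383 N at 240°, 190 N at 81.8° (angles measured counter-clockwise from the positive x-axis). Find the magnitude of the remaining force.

F ≈ 654 N

Sum the known components: ΣF_x = 94.04 N, ΣF_y = -647.1 N.
For equilibrium the remaining force must supply (−ΣF_x, −ΣF_y) = (-94.04, 647.1) N.
Magnitude = √((-94.04)² + (647.1)²) = 653.9 N; direction = atan2(647.1, -94.04) = 98.3°.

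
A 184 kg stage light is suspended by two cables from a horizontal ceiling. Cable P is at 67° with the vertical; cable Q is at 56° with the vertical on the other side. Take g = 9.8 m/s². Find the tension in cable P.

Angles from the horizontal: cable P is 90° − 67° = 23°, cable Q is 90° − 56° = 34°.
Weight W = 184 × 9.8 = 1803 N acts straight down.
Horizontal: T_P cos 23° = T_Q cos 34°  →  T_Q = 1.11 T_P.
Vertical: T_P sin 23° + T_Q sin 34° = 1803.
Substituting the horizontal relation into the vertical equation gives 1.012 T_P = 1803, so T_P = 1782 N.

T_P ≈ 1780 N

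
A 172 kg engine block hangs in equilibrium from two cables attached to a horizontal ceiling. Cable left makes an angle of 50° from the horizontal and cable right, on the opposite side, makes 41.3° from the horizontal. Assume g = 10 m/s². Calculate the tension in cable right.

T_right ≈ 1110 N

Weight W = 172 × 10 = 1720 N acts straight down.
Horizontal: T_left cos 50° = T_right cos 41.3°  →  T_left = 1.169 T_right.
Vertical: T_left sin 50° + T_right sin 41.3° = 1720.
Substituting the horizontal relation into the vertical equation gives 1.555 T_right = 1720, so T_right = 1106 N.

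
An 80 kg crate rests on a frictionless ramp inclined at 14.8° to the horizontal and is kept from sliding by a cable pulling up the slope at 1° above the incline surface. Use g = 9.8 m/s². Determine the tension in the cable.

Take axes along and perpendicular to the incline. Weight components: W sin 14.8° = 200.3 N down-slope, W cos 14.8° = 758 N into the surface.
Along incline: T cos 1° = W sin 14.8° → T = 200.3 N.
Perpendicular: N = W cos 14.8° − T sin 1° = 754.5 N.

T ≈ 200 N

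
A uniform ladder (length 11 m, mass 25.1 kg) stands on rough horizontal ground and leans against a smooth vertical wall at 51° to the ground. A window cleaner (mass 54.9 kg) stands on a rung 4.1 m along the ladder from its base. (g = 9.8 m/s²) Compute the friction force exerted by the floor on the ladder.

Torques about the foot: N_wall · 11 sin 51° = 25.1×9.8×5.5 cos 51° + 54.9×9.8×4.1 cos 51° → N_wall = 261.99 N.
ΣF_x = 0: f_floor = N_wall = 261.99 N.

f ≈ 262 N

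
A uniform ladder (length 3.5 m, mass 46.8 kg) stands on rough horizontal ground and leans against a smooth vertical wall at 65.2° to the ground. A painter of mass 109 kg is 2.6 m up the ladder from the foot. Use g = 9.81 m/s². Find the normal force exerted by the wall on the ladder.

Torques about the foot: N_wall · 3.5 sin 65.2° = 46.8×9.81×1.75 cos 65.2° + 109×9.81×2.6 cos 65.2° → N_wall = 473.1 N.

N_wall ≈ 473 N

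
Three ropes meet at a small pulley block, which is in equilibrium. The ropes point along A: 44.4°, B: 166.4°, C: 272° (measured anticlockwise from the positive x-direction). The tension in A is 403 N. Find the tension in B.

T_B ≈ 309 N

Resolve: ΣF_x = 403 cos 44.4° + T_B cos 166.4° + T_C cos 272° = 0.
        ΣF_y = 403 sin 44.4° + T_B sin 166.4° + T_C sin 272° = 0.
The known terms sum to (287.9, 282) N, so -0.9720 T_B + 0.0349 T_C = -287.9 and 0.2351 T_B − 0.9994 T_C = -282.
Solving simultaneously: T_B = 309 N, T_C = 354.8 N.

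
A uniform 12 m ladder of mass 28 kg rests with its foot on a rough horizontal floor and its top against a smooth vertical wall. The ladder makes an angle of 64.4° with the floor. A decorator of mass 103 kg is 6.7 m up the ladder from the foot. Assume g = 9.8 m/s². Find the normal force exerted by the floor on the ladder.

ΣF_y = 0: N_floor = 28×9.8 + 103×9.8 = 1283.8 N.

N_floor ≈ 1280 N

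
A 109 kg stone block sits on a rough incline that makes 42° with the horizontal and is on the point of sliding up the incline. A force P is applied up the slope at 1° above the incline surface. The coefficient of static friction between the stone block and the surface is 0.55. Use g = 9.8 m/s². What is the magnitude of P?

On the verge of sliding up the incline, friction equals μN and acts down the slope.
Perpendicular: N + P sin 1° = W cos 42° = 793.8 N.
Along incline: P cos 1° = W sin 42° + μN  with W sin 42° = 714.8 N.
Solving the pair for P and N: P = 1141 N, N = 773.9 N (and f = μN = 425.7 N).

P ≈ 1140 N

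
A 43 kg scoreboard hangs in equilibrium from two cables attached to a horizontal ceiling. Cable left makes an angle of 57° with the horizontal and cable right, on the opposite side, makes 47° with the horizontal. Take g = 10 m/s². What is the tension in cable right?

T_right ≈ 241 N

Weight W = 43 × 10 = 430 N acts straight down.
Horizontal: T_left cos 57° = T_right cos 47°  →  T_left = 1.252 T_right.
Vertical: T_left sin 57° + T_right sin 47° = 430.
Substituting the horizontal relation into the vertical equation gives 1.782 T_right = 430, so T_right = 241.4 N.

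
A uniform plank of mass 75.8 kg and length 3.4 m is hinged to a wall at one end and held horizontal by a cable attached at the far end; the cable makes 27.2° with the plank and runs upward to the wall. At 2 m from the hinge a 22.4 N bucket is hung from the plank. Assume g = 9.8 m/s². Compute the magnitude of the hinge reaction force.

Take torques about the hinge: T sin 27.2° · 3.4 = 75.8×9.8×1.7 + 22.4×2 = 1307.6 N·m.
So T = 1307.6 / (0.4571 × 3.4) = 841.39 N.
ΣF_x = 0: H_x = T cos 27.2° = 748.34 N.
ΣF_y = 0: H_y = (75.8×9.8 + 22.4) − T sin 27.2° = 765.24 − 384.6 = 380.64 N.
|H| = √(H_x² + H_y²) = √((748.34)² + (380.64)²) = 839.59 N.

|H| ≈ 840 N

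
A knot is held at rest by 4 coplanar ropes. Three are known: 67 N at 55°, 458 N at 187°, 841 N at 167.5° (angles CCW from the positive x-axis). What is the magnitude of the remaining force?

Sum the known components: ΣF_x = -1237 N, ΣF_y = 181.1 N.
For equilibrium the remaining force must supply (−ΣF_x, −ΣF_y) = (1237, -181.1) N.
Magnitude = √((1237)² + (-181.1)²) = 1250 N; direction = atan2(-181.1, 1237) = 351.7°.

F ≈ 1250 N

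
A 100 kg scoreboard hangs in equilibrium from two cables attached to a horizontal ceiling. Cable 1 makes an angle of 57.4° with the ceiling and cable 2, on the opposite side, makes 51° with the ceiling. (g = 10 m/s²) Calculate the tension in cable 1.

Weight W = 100 × 10 = 1000 N acts straight down.
Horizontal: T_1 cos 57.4° = T_2 cos 51°  →  T_2 = 0.8561 T_1.
Vertical: T_1 sin 57.4° + T_2 sin 51° = 1000.
Substituting the horizontal relation into the vertical equation gives 1.508 T_1 = 1000, so T_1 = 663.2 N.

T_1 ≈ 663 N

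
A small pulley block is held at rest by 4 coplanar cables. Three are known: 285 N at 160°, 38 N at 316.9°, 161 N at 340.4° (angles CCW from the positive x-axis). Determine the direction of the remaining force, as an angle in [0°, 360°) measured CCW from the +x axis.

θ ≈ 349°

Sum the known components: ΣF_x = -88.39 N, ΣF_y = 17.5 N.
For equilibrium the remaining force must supply (−ΣF_x, −ΣF_y) = (88.39, -17.5) N.
Magnitude = √((88.39)² + (-17.5)²) = 90.11 N; direction = atan2(-17.5, 88.39) = 348.8°.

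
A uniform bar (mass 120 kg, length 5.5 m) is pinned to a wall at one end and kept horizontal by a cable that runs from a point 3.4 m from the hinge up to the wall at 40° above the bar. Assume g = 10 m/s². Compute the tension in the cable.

T ≈ 1510 N

Take torques about the hinge: T sin 40° · 3.4 = 120×10×2.75 = 3300 N·m.
So T = 3300 / (0.6428 × 3.4) = 1510 N.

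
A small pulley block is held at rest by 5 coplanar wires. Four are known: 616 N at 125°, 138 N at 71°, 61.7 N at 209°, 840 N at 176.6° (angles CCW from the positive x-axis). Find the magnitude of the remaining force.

F ≈ 1370 N

Sum the known components: ΣF_x = -1201 N, ΣF_y = 655 N.
For equilibrium the remaining force must supply (−ΣF_x, −ΣF_y) = (1201, -655) N.
Magnitude = √((1201)² + (-655)²) = 1368 N; direction = atan2(-655, 1201) = 331.4°.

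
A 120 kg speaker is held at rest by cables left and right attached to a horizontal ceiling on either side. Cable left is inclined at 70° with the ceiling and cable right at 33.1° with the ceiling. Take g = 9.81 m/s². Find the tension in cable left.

Weight W = 120 × 9.81 = 1177 N acts straight down.
Horizontal: T_left cos 70° = T_right cos 33.1°  →  T_right = 0.4083 T_left.
Vertical: T_left sin 70° + T_right sin 33.1° = 1177.
Substituting the horizontal relation into the vertical equation gives 1.163 T_left = 1177, so T_left = 1013 N.

T_left ≈ 1010 N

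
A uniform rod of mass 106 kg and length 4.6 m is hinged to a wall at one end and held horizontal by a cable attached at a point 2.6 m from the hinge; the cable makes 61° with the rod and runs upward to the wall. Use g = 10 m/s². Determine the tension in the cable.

T ≈ 1070 N

Take torques about the hinge: T sin 61° · 2.6 = 106×10×2.3 = 2438 N·m.
So T = 2438 / (0.8746 × 2.6) = 1072.1 N.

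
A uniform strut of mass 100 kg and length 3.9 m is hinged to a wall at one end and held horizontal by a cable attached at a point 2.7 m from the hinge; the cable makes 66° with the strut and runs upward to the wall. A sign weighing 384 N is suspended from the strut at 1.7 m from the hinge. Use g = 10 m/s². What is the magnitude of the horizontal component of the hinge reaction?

H_x ≈ 429 N

Take torques about the hinge: T sin 66° · 2.7 = 100×10×1.95 + 384×1.7 = 2602.8 N·m.
So T = 2602.8 / (0.9135 × 2.7) = 1055.2 N.
ΣF_x = 0: H_x = T cos 66° = 429.2 N.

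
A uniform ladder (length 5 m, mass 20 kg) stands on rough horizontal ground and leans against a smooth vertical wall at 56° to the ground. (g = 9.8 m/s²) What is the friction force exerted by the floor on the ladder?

Torques about the foot: N_wall · 5 sin 56° = 20×9.8×2.5 cos 56° → N_wall = 66.102 N.
ΣF_x = 0: f_floor = N_wall = 66.102 N.

f ≈ 66.1 N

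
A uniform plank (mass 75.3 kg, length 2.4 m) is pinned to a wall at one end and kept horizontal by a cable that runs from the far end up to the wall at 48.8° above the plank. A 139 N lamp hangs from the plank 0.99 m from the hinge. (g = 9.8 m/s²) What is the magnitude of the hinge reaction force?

Take torques about the hinge: T sin 48.8° · 2.4 = 75.3×9.8×1.2 + 139×0.99 = 1023.1 N·m.
So T = 1023.1 / (0.7524 × 2.4) = 566.59 N.
ΣF_x = 0: H_x = T cos 48.8° = 373.2 N.
ΣF_y = 0: H_y = (75.3×9.8 + 139) − T sin 48.8° = 876.94 − 426.31 = 450.63 N.
|H| = √(H_x² + H_y²) = √((373.2)² + (450.63)²) = 585.11 N.

|H| ≈ 585 N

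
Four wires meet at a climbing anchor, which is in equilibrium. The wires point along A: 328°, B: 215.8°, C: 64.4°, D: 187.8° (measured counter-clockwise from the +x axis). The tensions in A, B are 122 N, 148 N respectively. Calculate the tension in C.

T_C ≈ 177 N

Resolve: ΣF_x = 122 cos 328° + 148 cos 215.8° + T_C cos 64.4° + T_D cos 187.8° = 0.
        ΣF_y = 122 sin 328° + 148 sin 215.8° + T_C sin 64.4° + T_D sin 187.8° = 0.
The known terms sum to (-16.58, -151.2) N, so 0.4321 T_C − 0.9907 T_D = 16.58 and 0.9018 T_C − 0.1357 T_D = 151.2.
Solving simultaneously: T_C = 176.8 N, T_D = 60.36 N.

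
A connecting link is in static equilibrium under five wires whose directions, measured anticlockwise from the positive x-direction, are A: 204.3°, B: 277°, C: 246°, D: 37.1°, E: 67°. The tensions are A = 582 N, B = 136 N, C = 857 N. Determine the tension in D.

T_D ≈ 685 N

Resolve: ΣF_x = 582 cos 204.3° + 136 cos 277° + 857 cos 246° + T_D cos 37.1° + T_E cos 67° = 0.
        ΣF_y = 582 sin 204.3° + 136 sin 277° + 857 sin 246° + T_D sin 37.1° + T_E sin 67° = 0.
The known terms sum to (-862.4, -1157) N, so 0.7976 T_D + 0.3907 T_E = 862.4 and 0.6032 T_D + 0.9205 T_E = 1157.
Solving simultaneously: T_D = 685.4 N, T_E = 808.2 N.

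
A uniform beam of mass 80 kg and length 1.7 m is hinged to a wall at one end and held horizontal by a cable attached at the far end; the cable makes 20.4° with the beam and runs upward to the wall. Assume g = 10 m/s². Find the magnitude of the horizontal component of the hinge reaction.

Take torques about the hinge: T sin 20.4° · 1.7 = 80×10×0.85 = 680 N·m.
So T = 680 / (0.3486 × 1.7) = 1147.5 N.
ΣF_x = 0: H_x = T cos 20.4° = 1075.6 N.

H_x ≈ 1080 N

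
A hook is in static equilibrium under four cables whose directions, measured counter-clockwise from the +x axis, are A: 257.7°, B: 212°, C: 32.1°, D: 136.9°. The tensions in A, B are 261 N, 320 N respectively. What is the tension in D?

Resolve: ΣF_x = 261 cos 257.7° + 320 cos 212° + T_C cos 32.1° + T_D cos 136.9° = 0.
        ΣF_y = 261 sin 257.7° + 320 sin 212° + T_C sin 32.1° + T_D sin 136.9° = 0.
The known terms sum to (-327, -424.6) N, so 0.8471 T_C − 0.7302 T_D = 327 and 0.5314 T_C + 0.6833 T_D = 424.6.
Solving simultaneously: T_C = 551.7 N, T_D = 192.3 N.

T_D ≈ 192 N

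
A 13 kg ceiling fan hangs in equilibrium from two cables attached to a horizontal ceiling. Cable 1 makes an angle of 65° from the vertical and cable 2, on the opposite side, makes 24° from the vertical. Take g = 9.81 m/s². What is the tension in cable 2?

Angles from the horizontal: cable 1 is 90° − 65° = 25°, cable 2 is 90° − 24° = 66°.
Weight W = 13 × 9.81 = 127.5 N acts straight down.
Horizontal: T_1 cos 25° = T_2 cos 66°  →  T_1 = 0.4488 T_2.
Vertical: T_1 sin 25° + T_2 sin 66° = 127.5.
Substituting the horizontal relation into the vertical equation gives 1.103 T_2 = 127.5, so T_2 = 115.6 N.

T_2 ≈ 116 N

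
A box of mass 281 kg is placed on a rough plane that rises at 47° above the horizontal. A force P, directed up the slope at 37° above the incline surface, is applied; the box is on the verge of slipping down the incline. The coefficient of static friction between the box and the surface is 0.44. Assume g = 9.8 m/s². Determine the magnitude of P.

P ≈ 2220 N

On the verge of sliding down the incline, friction equals μN and acts up the slope.
Perpendicular: N + P sin 37° = W cos 47° = 1878 N.
Along incline: P cos 37° + μN = W sin 47° with W sin 47° = 2014 N.
Solving the pair for P and N: P = 2225 N, N = 539.2 N (and f = μN = 237.3 N).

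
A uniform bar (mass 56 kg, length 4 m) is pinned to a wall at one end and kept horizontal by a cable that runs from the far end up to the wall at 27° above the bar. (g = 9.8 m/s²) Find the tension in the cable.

Take torques about the hinge: T sin 27° · 4 = 56×9.8×2 = 1097.6 N·m.
So T = 1097.6 / (0.4540 × 4) = 604.42 N.

T ≈ 604 N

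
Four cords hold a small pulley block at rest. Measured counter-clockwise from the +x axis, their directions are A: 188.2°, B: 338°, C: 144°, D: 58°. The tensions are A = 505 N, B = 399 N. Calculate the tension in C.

Resolve: ΣF_x = 505 cos 188.2° + 399 cos 338° + T_C cos 144° + T_D cos 58° = 0.
        ΣF_y = 505 sin 188.2° + 399 sin 338° + T_C sin 144° + T_D sin 58° = 0.
The known terms sum to (-129.9, -221.5) N, so -0.8090 T_C + 0.5299 T_D = 129.9 and 0.5878 T_C + 0.8480 T_D = 221.5.
Solving simultaneously: T_C = 7.239 N, T_D = 256.2 N.

T_C ≈ 7.24 N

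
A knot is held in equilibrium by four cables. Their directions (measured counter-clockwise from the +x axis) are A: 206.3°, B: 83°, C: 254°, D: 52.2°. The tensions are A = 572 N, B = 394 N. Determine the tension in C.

Resolve: ΣF_x = 572 cos 206.3° + 394 cos 83° + T_C cos 254° + T_D cos 52.2° = 0.
        ΣF_y = 572 sin 206.3° + 394 sin 83° + T_C sin 254° + T_D sin 52.2° = 0.
The known terms sum to (-464.8, 137.6) N, so -0.2756 T_C + 0.6129 T_D = 464.8 and -0.9613 T_C + 0.7902 T_D = -137.6.
Solving simultaneously: T_C = 1216 N, T_D = 1305 N.

T_C ≈ 1220 N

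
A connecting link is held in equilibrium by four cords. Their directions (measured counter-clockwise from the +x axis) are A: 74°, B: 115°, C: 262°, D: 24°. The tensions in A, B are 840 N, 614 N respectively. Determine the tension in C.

T_C ≈ 1480 N

Resolve: ΣF_x = 840 cos 74° + 614 cos 115° + T_C cos 262° + T_D cos 24° = 0.
        ΣF_y = 840 sin 74° + 614 sin 115° + T_C sin 262° + T_D sin 24° = 0.
The known terms sum to (-27.95, 1364) N, so -0.1392 T_C + 0.9135 T_D = 27.95 and -0.9903 T_C + 0.4067 T_D = -1364.
Solving simultaneously: T_C = 1483 N, T_D = 256.5 N.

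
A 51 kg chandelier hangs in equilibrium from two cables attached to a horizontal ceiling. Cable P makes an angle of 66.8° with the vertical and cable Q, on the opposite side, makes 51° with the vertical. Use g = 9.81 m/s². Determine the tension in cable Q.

T_Q ≈ 520 N

Angles from the horizontal: cable P is 90° − 66.8° = 23.2°, cable Q is 90° − 51° = 39°.
Weight W = 51 × 9.81 = 500.3 N acts straight down.
Horizontal: T_P cos 23.2° = T_Q cos 39°  →  T_P = 0.8455 T_Q.
Vertical: T_P sin 23.2° + T_Q sin 39° = 500.3.
Substituting the horizontal relation into the vertical equation gives 0.9624 T_Q = 500.3, so T_Q = 519.9 N.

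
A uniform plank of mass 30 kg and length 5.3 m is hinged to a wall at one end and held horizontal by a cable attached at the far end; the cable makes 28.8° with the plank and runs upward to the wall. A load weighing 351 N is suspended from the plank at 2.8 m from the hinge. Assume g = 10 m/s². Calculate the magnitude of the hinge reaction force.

|H| ≈ 687 N

Take torques about the hinge: T sin 28.8° · 5.3 = 30×10×2.65 + 351×2.8 = 1777.8 N·m.
So T = 1777.8 / (0.4818 × 5.3) = 696.28 N.
ΣF_x = 0: H_x = T cos 28.8° = 610.15 N.
ΣF_y = 0: H_y = (30×10 + 351) − T sin 28.8° = 651 − 335.43 = 315.57 N.
|H| = √(H_x² + H_y²) = √((610.15)² + (315.57)²) = 686.93 N.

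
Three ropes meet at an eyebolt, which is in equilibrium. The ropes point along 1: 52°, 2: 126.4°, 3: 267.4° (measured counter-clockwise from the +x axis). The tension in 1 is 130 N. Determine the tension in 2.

T_2 ≈ 120 N

Resolve: ΣF_x = 130 cos 52° + T_2 cos 126.4° + T_3 cos 267.4° = 0.
        ΣF_y = 130 sin 52° + T_2 sin 126.4° + T_3 sin 267.4° = 0.
The known terms sum to (80.04, 102.4) N, so -0.5934 T_2 − 0.0454 T_3 = -80.04 and 0.8049 T_2 − 0.9990 T_3 = -102.4.
Solving simultaneously: T_2 = 119.7 N, T_3 = 199 N.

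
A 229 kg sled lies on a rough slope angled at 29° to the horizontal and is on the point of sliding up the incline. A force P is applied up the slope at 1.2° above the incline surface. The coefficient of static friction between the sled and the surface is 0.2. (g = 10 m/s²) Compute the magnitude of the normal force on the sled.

On the verge of sliding up the incline, friction equals μN and acts down the slope.
Perpendicular: N + P sin 1.2° = W cos 29° = 2003 N.
Along incline: P cos 1.2° = W sin 29° + μN  with W sin 29° = 1110 N.
Solving the pair for P and N: P = 1505 N, N = 1971 N (and f = μN = 394.3 N).

N ≈ 1970 N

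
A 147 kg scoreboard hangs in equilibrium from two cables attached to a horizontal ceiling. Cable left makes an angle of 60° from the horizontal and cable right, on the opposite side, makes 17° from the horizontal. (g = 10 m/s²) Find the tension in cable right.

T_right ≈ 754 N

Weight W = 147 × 10 = 1470 N acts straight down.
Horizontal: T_left cos 60° = T_right cos 17°  →  T_left = 1.913 T_right.
Vertical: T_left sin 60° + T_right sin 17° = 1470.
Substituting the horizontal relation into the vertical equation gives 1.949 T_right = 1470, so T_right = 754.3 N.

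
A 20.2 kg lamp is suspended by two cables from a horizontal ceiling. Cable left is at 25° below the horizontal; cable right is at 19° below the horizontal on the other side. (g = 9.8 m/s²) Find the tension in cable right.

T_right ≈ 258 N

Weight W = 20.2 × 9.8 = 198 N acts straight down.
Horizontal: T_left cos 25° = T_right cos 19°  →  T_left = 1.043 T_right.
Vertical: T_left sin 25° + T_right sin 19° = 198.
Substituting the horizontal relation into the vertical equation gives 0.7665 T_right = 198, so T_right = 258.3 N.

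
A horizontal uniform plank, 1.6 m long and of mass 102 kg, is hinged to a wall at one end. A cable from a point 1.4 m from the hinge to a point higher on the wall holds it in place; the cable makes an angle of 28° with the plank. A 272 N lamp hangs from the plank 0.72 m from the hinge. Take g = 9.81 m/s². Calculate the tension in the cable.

T ≈ 1520 N

Take torques about the hinge: T sin 28° · 1.4 = 102×9.81×0.8 + 272×0.72 = 996.34 N·m.
So T = 996.34 / (0.4695 × 1.4) = 1515.9 N.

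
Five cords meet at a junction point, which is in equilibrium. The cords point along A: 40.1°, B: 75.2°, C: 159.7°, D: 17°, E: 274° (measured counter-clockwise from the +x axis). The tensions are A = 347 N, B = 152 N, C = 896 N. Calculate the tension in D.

Resolve: ΣF_x = 347 cos 40.1° + 152 cos 75.2° + 896 cos 159.7° + T_D cos 17° + T_E cos 274° = 0.
        ΣF_y = 347 sin 40.1° + 152 sin 75.2° + 896 sin 159.7° + T_D sin 17° + T_E sin 274° = 0.
The known terms sum to (-536.1, 681.3) N, so 0.9563 T_D + 0.0698 T_E = 536.1 and 0.2924 T_D − 0.9976 T_E = -681.3.
Solving simultaneously: T_D = 500.1 N, T_E = 829.6 N.

T_D ≈ 500 N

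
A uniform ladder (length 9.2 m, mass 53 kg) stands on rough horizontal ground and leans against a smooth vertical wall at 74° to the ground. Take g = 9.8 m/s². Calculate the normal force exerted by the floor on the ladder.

ΣF_y = 0: N_floor = 53×9.8 = 519.4 N.

N_floor ≈ 519 N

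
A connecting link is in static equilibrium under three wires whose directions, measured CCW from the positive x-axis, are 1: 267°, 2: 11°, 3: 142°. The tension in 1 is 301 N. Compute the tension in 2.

Resolve: ΣF_x = 301 cos 267° + T_2 cos 11° + T_3 cos 142° = 0.
        ΣF_y = 301 sin 267° + T_2 sin 11° + T_3 sin 142° = 0.
The known terms sum to (-15.75, -300.6) N, so 0.9816 T_2 − 0.7880 T_3 = 15.75 and 0.1908 T_2 + 0.6157 T_3 = 300.6.
Solving simultaneously: T_2 = 326.7 N, T_3 = 387 N.

T_2 ≈ 327 N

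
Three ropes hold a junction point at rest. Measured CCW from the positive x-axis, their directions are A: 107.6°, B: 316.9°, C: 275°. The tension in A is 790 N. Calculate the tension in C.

T_C ≈ 579 N

Resolve: ΣF_x = 790 cos 107.6° + T_B cos 316.9° + T_C cos 275° = 0.
        ΣF_y = 790 sin 107.6° + T_B sin 316.9° + T_C sin 275° = 0.
The known terms sum to (-238.9, 753) N, so 0.7302 T_B + 0.0872 T_C = 238.9 and -0.6833 T_B − 0.9962 T_C = -753.
Solving simultaneously: T_B = 258 N, T_C = 578.9 N.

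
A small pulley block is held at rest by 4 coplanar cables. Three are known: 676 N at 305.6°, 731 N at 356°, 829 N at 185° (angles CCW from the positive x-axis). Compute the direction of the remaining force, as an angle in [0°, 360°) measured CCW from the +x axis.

Sum the known components: ΣF_x = 296.9 N, ΣF_y = -672.9 N.
For equilibrium the remaining force must supply (−ΣF_x, −ΣF_y) = (-296.9, 672.9) N.
Magnitude = √((-296.9)² + (672.9)²) = 735.5 N; direction = atan2(672.9, -296.9) = 113.8°.

θ ≈ 114°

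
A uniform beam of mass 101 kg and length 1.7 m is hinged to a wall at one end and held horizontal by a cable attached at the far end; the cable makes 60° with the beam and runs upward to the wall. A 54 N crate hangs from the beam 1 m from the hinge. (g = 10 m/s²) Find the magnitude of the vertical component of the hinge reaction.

Take torques about the hinge: T sin 60° · 1.7 = 101×10×0.85 + 54×1 = 912.5 N·m.
So T = 912.5 / (0.8660 × 1.7) = 619.8 N.
ΣF_y = 0: H_y = (101×10 + 54) − T sin 60° = 1064 − 536.76 = 527.24 N.

|H_y| ≈ 527 N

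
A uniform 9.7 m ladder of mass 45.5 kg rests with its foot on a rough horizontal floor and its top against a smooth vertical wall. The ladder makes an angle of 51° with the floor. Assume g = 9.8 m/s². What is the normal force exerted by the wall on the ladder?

Torques about the foot: N_wall · 9.7 sin 51° = 45.5×9.8×4.85 cos 51° → N_wall = 180.54 N.

N_wall ≈ 181 N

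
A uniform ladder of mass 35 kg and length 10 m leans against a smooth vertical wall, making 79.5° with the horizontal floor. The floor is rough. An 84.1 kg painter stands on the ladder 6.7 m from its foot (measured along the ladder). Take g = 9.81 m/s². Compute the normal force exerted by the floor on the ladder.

N_floor ≈ 1170 N

ΣF_y = 0: N_floor = 35×9.81 + 84.1×9.81 = 1168.4 N.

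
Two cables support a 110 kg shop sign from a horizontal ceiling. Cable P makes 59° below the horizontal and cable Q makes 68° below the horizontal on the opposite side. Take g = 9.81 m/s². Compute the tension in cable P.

T_P ≈ 506 N

Weight W = 110 × 9.81 = 1079 N acts straight down.
Horizontal: T_P cos 59° = T_Q cos 68°  →  T_Q = 1.375 T_P.
Vertical: T_P sin 59° + T_Q sin 68° = 1079.
Substituting the horizontal relation into the vertical equation gives 2.132 T_P = 1079, so T_P = 506.2 N.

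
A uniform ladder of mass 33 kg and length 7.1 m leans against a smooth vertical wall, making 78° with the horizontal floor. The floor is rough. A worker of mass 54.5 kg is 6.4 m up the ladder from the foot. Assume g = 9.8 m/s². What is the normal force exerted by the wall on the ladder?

N_wall ≈ 137 N

Torques about the foot: N_wall · 7.1 sin 78° = 33×9.8×3.55 cos 78° + 54.5×9.8×6.4 cos 78° → N_wall = 136.7 N.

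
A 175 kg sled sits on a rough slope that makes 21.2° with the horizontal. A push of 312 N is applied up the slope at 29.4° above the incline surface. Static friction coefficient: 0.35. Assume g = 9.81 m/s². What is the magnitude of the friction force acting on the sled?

f ≈ 349 N

Axes along / perpendicular to the incline. W sin 21.2° = 620.8 N down-slope; W cos 21.2° = 1601 N into the surface.
Perpendicular: N = W cos 21.2° − P sin 29.4° = 1601 − 153.2 = 1447 N.
Along incline: P cos 29.4° + f = W sin 21.2° (friction acts up-slope) → f = 620.8 − 271.8 = 349 N.
|f| = 349 N ≤ μN = 506.6 N, so the sled is indeed static.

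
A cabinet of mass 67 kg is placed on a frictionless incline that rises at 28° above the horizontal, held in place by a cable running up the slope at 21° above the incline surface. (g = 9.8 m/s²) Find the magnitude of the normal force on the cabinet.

N ≈ 461 N

Take axes along and perpendicular to the incline. Weight components: W sin 28° = 308.3 N down-slope, W cos 28° = 579.7 N into the surface.
Along incline: T cos 21° = W sin 28° → T = 330.2 N.
Perpendicular: N = W cos 28° − T sin 21° = 461.4 N.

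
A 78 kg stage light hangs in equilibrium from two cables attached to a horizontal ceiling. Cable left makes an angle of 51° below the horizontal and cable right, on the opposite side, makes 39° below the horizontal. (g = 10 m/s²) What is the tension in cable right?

T_right ≈ 491 N

Weight W = 78 × 10 = 780 N acts straight down.
Horizontal: T_left cos 51° = T_right cos 39°  →  T_left = 1.235 T_right.
Vertical: T_left sin 51° + T_right sin 39° = 780.
Substituting the horizontal relation into the vertical equation gives 1.589 T_right = 780, so T_right = 490.9 N.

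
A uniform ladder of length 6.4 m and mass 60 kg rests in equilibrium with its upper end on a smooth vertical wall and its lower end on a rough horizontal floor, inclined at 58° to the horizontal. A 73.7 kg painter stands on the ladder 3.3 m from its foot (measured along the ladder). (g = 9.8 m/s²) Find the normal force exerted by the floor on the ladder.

N_floor ≈ 1310 N

ΣF_y = 0: N_floor = 60×9.8 + 73.7×9.8 = 1310.3 N.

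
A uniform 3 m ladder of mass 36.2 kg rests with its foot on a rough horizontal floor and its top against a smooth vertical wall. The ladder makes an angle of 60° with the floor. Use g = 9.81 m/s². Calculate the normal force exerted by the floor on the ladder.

ΣF_y = 0: N_floor = 36.2×9.81 = 355.12 N.

N_floor ≈ 355 N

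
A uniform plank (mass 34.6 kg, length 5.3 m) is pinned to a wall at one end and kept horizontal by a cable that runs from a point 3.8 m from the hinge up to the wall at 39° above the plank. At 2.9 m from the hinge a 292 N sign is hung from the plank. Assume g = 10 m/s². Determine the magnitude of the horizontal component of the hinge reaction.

Take torques about the hinge: T sin 39° · 3.8 = 34.6×10×2.65 + 292×2.9 = 1763.7 N·m.
So T = 1763.7 / (0.6293 × 3.8) = 737.51 N.
ΣF_x = 0: H_x = T cos 39° = 573.15 N.

H_x ≈ 573 N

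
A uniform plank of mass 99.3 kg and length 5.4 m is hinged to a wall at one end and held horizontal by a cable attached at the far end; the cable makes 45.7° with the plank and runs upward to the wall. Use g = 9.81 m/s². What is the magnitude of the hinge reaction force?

|H| ≈ 681 N

Take torques about the hinge: T sin 45.7° · 5.4 = 99.3×9.81×2.7 = 2630.2 N·m.
So T = 2630.2 / (0.7157 × 5.4) = 680.55 N.
ΣF_x = 0: H_x = T cos 45.7° = 475.31 N.
ΣF_y = 0: H_y = (99.3×9.81) − T sin 45.7° = 974.13 − 487.07 = 487.07 N.
|H| = √(H_x² + H_y²) = √((475.31)² + (487.07)²) = 680.55 N.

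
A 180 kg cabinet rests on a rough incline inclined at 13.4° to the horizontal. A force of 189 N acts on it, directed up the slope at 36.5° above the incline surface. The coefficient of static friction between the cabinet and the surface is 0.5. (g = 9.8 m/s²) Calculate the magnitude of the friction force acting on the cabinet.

Axes along / perpendicular to the incline. W sin 13.4° = 408.8 N down-slope; W cos 13.4° = 1716 N into the surface.
Perpendicular: N = W cos 13.4° − P sin 36.5° = 1716 − 112.4 = 1604 N.
Along incline: P cos 36.5° + f = W sin 13.4° (friction acts up-slope) → f = 408.8 − 151.9 = 256.9 N.
|f| = 256.9 N ≤ μN = 801.8 N, so the cabinet is indeed static.

f ≈ 257 N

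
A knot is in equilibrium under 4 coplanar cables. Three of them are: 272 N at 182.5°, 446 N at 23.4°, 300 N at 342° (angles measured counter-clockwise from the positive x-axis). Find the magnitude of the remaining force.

F ≈ 429 N

Sum the known components: ΣF_x = 422.9 N, ΣF_y = 72.56 N.
For equilibrium the remaining force must supply (−ΣF_x, −ΣF_y) = (-422.9, -72.56) N.
Magnitude = √((-422.9)² + (-72.56)²) = 429.1 N; direction = atan2(-72.56, -422.9) = 189.7°.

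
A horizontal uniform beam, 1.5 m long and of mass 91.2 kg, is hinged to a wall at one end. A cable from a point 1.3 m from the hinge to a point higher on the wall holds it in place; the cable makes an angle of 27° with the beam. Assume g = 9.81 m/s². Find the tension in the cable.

T ≈ 1140 N

Take torques about the hinge: T sin 27° · 1.3 = 91.2×9.81×0.75 = 671 N·m.
So T = 671 / (0.4540 × 1.3) = 1136.9 N.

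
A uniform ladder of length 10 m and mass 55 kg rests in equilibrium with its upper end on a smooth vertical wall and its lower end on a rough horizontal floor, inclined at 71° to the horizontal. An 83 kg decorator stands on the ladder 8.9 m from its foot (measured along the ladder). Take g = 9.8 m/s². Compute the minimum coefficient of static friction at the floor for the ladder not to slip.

ΣF_y = 0: N_floor = 55×9.8 + 83×9.8 = 1352.4 N.
Torques about the foot: N_wall · 10 sin 71° = 55×9.8×5 cos 71° + 83×9.8×8.9 cos 71° → N_wall = 342.06 N.
ΣF_x = 0: f_floor = N_wall = 342.06 N.
μ_min = f_floor / N_floor = 342.06 / 1352.4 = 0.2529.

μ_min ≈ 0.253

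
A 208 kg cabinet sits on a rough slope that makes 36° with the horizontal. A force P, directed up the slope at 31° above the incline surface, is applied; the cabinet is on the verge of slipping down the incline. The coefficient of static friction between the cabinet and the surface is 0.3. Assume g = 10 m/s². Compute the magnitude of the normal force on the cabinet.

N ≈ 1160 N

On the verge of sliding down the incline, friction equals μN and acts up the slope.
Perpendicular: N + P sin 31° = W cos 36° = 1683 N.
Along incline: P cos 31° + μN = W sin 36° with W sin 36° = 1223 N.
Solving the pair for P and N: P = 1022 N, N = 1157 N (and f = μN = 347 N).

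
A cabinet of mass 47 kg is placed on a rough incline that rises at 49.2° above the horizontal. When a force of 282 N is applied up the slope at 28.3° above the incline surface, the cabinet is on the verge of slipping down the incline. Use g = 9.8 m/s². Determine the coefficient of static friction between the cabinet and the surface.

μ ≈ 0.600

On the verge of sliding down the incline, friction is at its maximum μN and acts up the slope.
Perpendicular to incline: N = W cos 49.2° − P sin 28.3° = 301 − 133.7 = 167.3 N.
Along incline: P cos 28.3° + μN = W sin 49.2° → μ = (W sin 49.2° − P cos 28.3°) / N = 0.6001.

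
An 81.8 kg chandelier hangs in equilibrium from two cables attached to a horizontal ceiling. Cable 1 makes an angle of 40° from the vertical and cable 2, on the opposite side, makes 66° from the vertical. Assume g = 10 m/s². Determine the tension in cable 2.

Angles from the horizontal: cable 1 is 90° − 40° = 50°, cable 2 is 90° − 66° = 24°.
Weight W = 81.8 × 10 = 818 N acts straight down.
Horizontal: T_1 cos 50° = T_2 cos 24°  →  T_1 = 1.421 T_2.
Vertical: T_1 sin 50° + T_2 sin 24° = 818.
Substituting the horizontal relation into the vertical equation gives 1.495 T_2 = 818, so T_2 = 547 N.

T_2 ≈ 547 N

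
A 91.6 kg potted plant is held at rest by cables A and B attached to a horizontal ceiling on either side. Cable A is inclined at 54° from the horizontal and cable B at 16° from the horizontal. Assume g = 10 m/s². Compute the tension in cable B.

Weight W = 91.6 × 10 = 916 N acts straight down.
Horizontal: T_A cos 54° = T_B cos 16°  →  T_A = 1.635 T_B.
Vertical: T_A sin 54° + T_B sin 16° = 916.
Substituting the horizontal relation into the vertical equation gives 1.599 T_B = 916, so T_B = 573 N.

T_B ≈ 573 N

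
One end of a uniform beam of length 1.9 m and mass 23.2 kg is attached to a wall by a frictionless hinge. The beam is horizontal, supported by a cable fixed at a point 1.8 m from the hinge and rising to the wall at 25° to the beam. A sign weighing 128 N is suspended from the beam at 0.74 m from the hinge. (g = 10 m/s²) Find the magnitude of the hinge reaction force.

|H| ≈ 419 N

Take torques about the hinge: T sin 25° · 1.8 = 23.2×10×0.95 + 128×0.74 = 315.12 N·m.
So T = 315.12 / (0.4226 × 1.8) = 414.24 N.
ΣF_x = 0: H_x = T cos 25° = 375.43 N.
ΣF_y = 0: H_y = (23.2×10 + 128) − T sin 25° = 360 − 175.07 = 184.93 N.
|H| = √(H_x² + H_y²) = √((375.43)² + (184.93)²) = 418.51 N.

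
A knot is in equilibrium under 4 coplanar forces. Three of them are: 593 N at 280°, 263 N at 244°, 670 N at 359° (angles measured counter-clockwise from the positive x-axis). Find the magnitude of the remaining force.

F ≈ 1060 N

Sum the known components: ΣF_x = 657.6 N, ΣF_y = -832.1 N.
For equilibrium the remaining force must supply (−ΣF_x, −ΣF_y) = (-657.6, 832.1) N.
Magnitude = √((-657.6)² + (832.1)²) = 1061 N; direction = atan2(832.1, -657.6) = 128.3°.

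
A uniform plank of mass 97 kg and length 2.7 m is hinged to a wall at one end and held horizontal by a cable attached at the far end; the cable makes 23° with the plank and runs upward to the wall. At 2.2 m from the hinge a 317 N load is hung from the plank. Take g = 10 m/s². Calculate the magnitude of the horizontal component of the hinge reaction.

Take torques about the hinge: T sin 23° · 2.7 = 97×10×1.35 + 317×2.2 = 2006.9 N·m.
So T = 2006.9 / (0.3907 × 2.7) = 1902.3 N.
ΣF_x = 0: H_x = T cos 23° = 1751.1 N.

H_x ≈ 1750 N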